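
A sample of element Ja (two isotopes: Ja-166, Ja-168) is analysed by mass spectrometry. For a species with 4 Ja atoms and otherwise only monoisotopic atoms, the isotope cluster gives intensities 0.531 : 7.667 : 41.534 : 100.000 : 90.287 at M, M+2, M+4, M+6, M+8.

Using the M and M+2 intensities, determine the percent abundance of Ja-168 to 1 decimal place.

If p is the fraction of Ja that is Ja-166, then I(M+2)/I(M) = [C(4,1)·p^3·(1−p)] / p^4 = 4·(1−p)/p = 7.667/0.531 = 14.4388
(1−p)/p = 14.4388/4 = 3.6097  ⇒  p = 1/(1 + 3.6097) = 0.2169
Ja-166: 21.7%, Ja-168: 78.3%.

78.3%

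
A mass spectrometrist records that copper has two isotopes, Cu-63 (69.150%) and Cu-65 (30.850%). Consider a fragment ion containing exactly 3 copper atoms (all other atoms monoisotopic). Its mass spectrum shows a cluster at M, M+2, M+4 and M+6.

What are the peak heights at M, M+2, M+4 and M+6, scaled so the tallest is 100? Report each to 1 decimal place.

74.7 : 100.0 : 44.6 : 6.6

Expanding (0.69150 + 0.30850)^3:
P(M) = 0.69150^3 = 0.330656
P(M+2) = 3 × 0.69150^2 × 0.30850^1 = 0.442548
P(M+4) = 3 × 0.69150^1 × 0.30850^2 = 0.197435
P(M+6) = 0.30850^3 = 0.029361
The M+2 peak is largest (0.442548); scaling to 100 gives 74.7 : 100.0 : 44.6 : 6.6.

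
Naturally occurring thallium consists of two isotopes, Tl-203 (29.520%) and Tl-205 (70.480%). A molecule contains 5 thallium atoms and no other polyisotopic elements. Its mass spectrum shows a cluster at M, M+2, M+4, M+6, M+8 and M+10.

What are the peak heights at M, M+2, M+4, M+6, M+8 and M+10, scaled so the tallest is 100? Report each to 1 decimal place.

0.6 : 7.3 : 35.1 : 83.8 : 100.0 : 47.8

Each Tl atom is independently Tl-203 (p = 0.29520) or Tl-205 (q = 0.70480); the cluster is the binomial expansion (p + q)^5.
P(M) = 0.29520^5 = 0.002242
P(M+2) = 5 × 0.29520^4 × 0.70480^1 = 0.026761
P(M+4) = 10 × 0.29520^3 × 0.70480^2 = 0.127785
P(M+6) = 10 × 0.29520^2 × 0.70480^3 = 0.305092
P(M+8) = 5 × 0.29520^1 × 0.70480^4 = 0.364208
P(M+10) = 0.70480^5 = 0.173912
The M+8 peak is largest (0.364208); scaling to 100 gives 0.6 : 7.3 : 35.1 : 83.8 : 100.0 : 47.8.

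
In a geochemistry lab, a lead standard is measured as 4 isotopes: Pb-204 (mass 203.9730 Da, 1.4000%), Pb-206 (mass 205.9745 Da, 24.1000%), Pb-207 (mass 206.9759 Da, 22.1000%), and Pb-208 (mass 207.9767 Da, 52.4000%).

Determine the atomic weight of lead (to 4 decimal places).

207.2169 Da

Average mass = Σ (abundance × isotope mass) = 0.014000 × 203.9730 + 0.241000 × 205.9745 + 0.221000 × 206.9759 + 0.524000 × 207.9767
= 2.85562 + 49.63985 + 45.74167 + 108.97979 = 207.21693 Da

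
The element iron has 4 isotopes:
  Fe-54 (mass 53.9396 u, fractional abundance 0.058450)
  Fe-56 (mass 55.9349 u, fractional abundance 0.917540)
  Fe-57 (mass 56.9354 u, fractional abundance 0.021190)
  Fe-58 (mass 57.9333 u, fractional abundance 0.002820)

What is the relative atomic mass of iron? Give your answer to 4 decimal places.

The abundance-weighted mean is 0.058450 × 53.9396 + 0.917540 × 55.9349 + 0.021190 × 56.9354 + 0.002820 × 57.9333
= 3.15277 + 51.32251 + 1.20646 + 0.16337 = 55.84511 u

55.8451 u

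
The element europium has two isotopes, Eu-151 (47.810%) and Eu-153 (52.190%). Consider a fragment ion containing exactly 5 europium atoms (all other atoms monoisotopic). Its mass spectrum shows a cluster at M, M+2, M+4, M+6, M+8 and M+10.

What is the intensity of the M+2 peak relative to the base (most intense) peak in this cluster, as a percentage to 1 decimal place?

42.0%

Binomial terms of (0.47810 + 0.52190)^5: M 0.0250, M+2 0.1363, M+4 0.2977, M+6 0.3249, M+8 0.1774, M+10 0.0387 → M+6 is the base peak.
P(M+6) = C(5,3) × 0.47810^2 × 0.52190^3 = 10 × 0.22857961 × 0.14215492 = 0.324937 (base)
P(M+2) = C(5,1) × 0.47810^4 × 0.52190^1 = 5 × 0.05224864 × 0.5219 = 0.136343
Relative intensity = 0.136343 / 0.324937 × 100 = 42.0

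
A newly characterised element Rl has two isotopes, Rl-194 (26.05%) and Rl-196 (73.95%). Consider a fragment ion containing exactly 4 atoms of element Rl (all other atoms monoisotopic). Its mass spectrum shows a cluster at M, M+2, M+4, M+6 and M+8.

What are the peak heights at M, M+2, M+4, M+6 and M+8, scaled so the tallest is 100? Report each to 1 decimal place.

1.1 : 12.4 : 52.8 : 100.0 : 71.0

Each Rl atom is independently Rl-194 (p = 0.2605) or Rl-196 (q = 0.7395); the cluster is the binomial expansion (p + q)^4.
P(M) = 0.2605^4 = 0.004605
P(M+2) = 4 × 0.2605^3 × 0.7395^1 = 0.052290
P(M+4) = 6 × 0.2605^2 × 0.7395^2 = 0.222660
P(M+6) = 4 × 0.2605^1 × 0.7395^3 = 0.421388
P(M+8) = 0.7395^4 = 0.299056
The M+6 peak is largest (0.421388); scaling to 100 gives 1.1 : 12.4 : 52.8 : 100.0 : 71.0.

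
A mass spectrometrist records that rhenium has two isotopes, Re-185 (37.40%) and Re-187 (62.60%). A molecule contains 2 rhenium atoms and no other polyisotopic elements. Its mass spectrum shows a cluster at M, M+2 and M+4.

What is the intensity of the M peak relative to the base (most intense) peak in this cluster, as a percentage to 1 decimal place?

29.9%

Binomial terms of (0.3740 + 0.6260)^2: M 0.1399, M+2 0.4682, M+4 0.3919 → M+2 is the base peak.
P(M+2) = C(2,1) × 0.3740^1 × 0.6260^1 = 2 × 0.3740 × 0.6260 = 0.468248 (base)
P(M) = C(2,0) × 0.3740^2 × 0.6260^0 = 1 × 0.139876 × 1.0000 = 0.139876
Relative intensity = 0.139876 / 0.468248 × 100 = 29.9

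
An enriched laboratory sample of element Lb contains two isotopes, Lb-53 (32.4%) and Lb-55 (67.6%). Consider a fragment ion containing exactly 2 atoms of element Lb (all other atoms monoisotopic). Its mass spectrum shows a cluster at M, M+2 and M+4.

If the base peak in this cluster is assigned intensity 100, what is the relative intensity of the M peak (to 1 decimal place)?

Binomial terms of (0.324 + 0.676)^2: M 0.1050, M+2 0.4380, M+4 0.4570 → M+4 is the base peak.
P(M+4) = C(2,2) × 0.324^0 × 0.676^2 = 1 × 1.0000 × 0.456976 = 0.456976 (base)
P(M) = C(2,0) × 0.324^2 × 0.676^0 = 1 × 0.104976 × 1.0000 = 0.104976
Relative intensity = 0.104976 / 0.456976 × 100 = 23.0

23.0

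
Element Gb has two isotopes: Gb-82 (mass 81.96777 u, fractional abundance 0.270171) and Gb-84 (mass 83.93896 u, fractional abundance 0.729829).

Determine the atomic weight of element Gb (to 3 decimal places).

Ar = Σ fᵢ·mᵢ = 0.270171 × 81.96777 + 0.729829 × 83.93896
= 22.145314 + 61.261087 = 83.406401 u

83.406 u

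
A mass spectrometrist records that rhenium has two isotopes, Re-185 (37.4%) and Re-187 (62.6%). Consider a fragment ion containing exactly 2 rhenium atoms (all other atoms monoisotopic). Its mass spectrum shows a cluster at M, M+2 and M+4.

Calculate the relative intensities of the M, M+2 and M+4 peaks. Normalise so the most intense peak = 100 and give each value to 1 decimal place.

Expanding (0.374 + 0.626)^2:
P(M) = 0.374^2 = 0.139876
P(M+2) = 2 × 0.374^1 × 0.626^1 = 0.468248
P(M+4) = 0.626^2 = 0.391876
The M+2 peak is largest (0.468248); scaling to 100 gives 29.9 : 100.0 : 83.7.

29.9 : 100.0 : 83.7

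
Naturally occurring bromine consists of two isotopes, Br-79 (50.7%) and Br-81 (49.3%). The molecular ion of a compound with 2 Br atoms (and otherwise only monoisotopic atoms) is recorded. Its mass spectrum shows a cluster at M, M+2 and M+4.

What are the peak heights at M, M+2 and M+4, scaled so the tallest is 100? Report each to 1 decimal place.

51.4 : 100.0 : 48.6

The 2 Br atoms are independent, so intensities follow the terms of (0.507 + 0.493)^2.
P(M) = 0.507^2 = 0.257049
P(M+2) = 2 × 0.507^1 × 0.493^1 = 0.499902
P(M+4) = 0.493^2 = 0.243049
The M+2 peak is largest (0.499902); scaling to 100 gives 51.4 : 100.0 : 48.6.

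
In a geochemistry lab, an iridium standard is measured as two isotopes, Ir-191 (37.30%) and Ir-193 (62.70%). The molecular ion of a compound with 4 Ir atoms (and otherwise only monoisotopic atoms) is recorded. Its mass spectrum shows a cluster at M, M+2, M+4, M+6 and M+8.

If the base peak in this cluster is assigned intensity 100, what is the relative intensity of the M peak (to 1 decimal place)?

(0.3730 + 0.6270)^4 gives M 0.0194, M+2 0.1302, M+4 0.3282, M+6 0.3678, M+8 0.1546; the largest is M+6.
P(M+6) = C(4,3) × 0.3730^1 × 0.6270^3 = 4 × 0.3730 × 0.24649188 = 0.367766 (base)
P(M) = C(4,0) × 0.3730^4 × 0.6270^0 = 1 × 0.01935688 × 1.0000 = 0.019357
Relative intensity = 0.019357 / 0.367766 × 100 = 5.3

5.3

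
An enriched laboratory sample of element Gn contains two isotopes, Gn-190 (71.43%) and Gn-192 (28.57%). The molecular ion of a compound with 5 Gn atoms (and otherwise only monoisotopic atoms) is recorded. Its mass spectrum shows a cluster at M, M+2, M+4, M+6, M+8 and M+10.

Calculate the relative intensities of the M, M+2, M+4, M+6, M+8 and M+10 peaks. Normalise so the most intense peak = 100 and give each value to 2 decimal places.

Each Gn atom is independently Gn-190 (p = 0.7143) or Gn-192 (q = 0.2857); the cluster is the binomial expansion (p + q)^5.
P(M) = 0.7143^5 = 0.185953
P(M+2) = 5 × 0.7143^4 × 0.2857^1 = 0.371880
P(M+4) = 10 × 0.7143^3 × 0.2857^2 = 0.297483
P(M+6) = 10 × 0.7143^2 × 0.2857^3 = 0.118985
P(M+8) = 5 × 0.7143^1 × 0.2857^4 = 0.023795
P(M+10) = 0.2857^5 = 0.001903
The M+2 peak is largest (0.371880); scaling to 100 gives 50.00 : 100.00 : 79.99 : 32.00 : 6.40 : 0.51.

50.00 : 100.00 : 79.99 : 32.00 : 6.40 : 0.51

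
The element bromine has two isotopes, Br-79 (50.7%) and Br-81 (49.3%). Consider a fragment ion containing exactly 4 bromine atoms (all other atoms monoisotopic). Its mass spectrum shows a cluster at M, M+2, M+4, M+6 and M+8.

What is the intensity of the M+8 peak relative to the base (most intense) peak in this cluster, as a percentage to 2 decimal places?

Term probabilities: M 0.0661, M+2 0.2570, M+4 0.3749, M+6 0.2430, M+8 0.0591. Base peak = M+4.
P(M+4) = C(4,2) × 0.507^2 × 0.493^2 = 6 × 0.257049 × 0.243049 = 0.374853 (base)
P(M+8) = C(4,4) × 0.507^0 × 0.493^4 = 1 × 1.0000 × 0.05907282 = 0.059073
Relative intensity = 0.059073 / 0.374853 × 100 = 15.76

15.76%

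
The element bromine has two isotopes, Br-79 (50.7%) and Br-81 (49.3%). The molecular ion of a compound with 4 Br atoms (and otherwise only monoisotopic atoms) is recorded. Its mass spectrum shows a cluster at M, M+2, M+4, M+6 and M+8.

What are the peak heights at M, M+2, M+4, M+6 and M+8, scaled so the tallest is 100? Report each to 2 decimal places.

17.63 : 68.56 : 100.00 : 64.83 : 15.76

Each Br atom is independently Br-79 (p = 0.507) or Br-81 (q = 0.493); the cluster is the binomial expansion (p + q)^4.
P(M) = 0.507^4 = 0.066074
P(M+2) = 4 × 0.507^3 × 0.493^1 = 0.256999
P(M+4) = 6 × 0.507^2 × 0.493^2 = 0.374853
P(M+6) = 4 × 0.507^1 × 0.493^3 = 0.243001
P(M+8) = 0.493^4 = 0.059073
The M+4 peak is largest (0.374853); scaling to 100 gives 17.63 : 68.56 : 100.00 : 64.83 : 15.76.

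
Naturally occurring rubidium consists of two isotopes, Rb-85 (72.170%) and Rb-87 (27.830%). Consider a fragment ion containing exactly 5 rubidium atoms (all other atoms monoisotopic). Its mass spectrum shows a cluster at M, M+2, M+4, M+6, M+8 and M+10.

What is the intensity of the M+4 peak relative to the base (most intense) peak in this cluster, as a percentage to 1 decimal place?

77.1%

Binomial terms of (0.72170 + 0.27830)^5: M 0.1958, M+2 0.3775, M+4 0.2911, M+6 0.1123, M+8 0.0216, M+10 0.0017 → M+2 is the base peak.
P(M+2) = C(5,1) × 0.72170^4 × 0.27830^1 = 5 × 0.27128565 × 0.2783 = 0.377494 (base)
P(M+4) = C(5,2) × 0.72170^3 × 0.27830^2 = 10 × 0.37589809 × 0.07745089 = 0.291136
Relative intensity = 0.291136 / 0.377494 × 100 = 77.1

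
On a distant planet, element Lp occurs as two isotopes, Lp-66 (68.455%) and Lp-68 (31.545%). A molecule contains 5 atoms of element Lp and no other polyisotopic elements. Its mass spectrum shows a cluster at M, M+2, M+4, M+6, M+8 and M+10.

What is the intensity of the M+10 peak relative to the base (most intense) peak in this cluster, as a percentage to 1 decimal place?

0.9%

(0.68455 + 0.31545)^5 gives M 0.1503, M+2 0.3464, M+4 0.3192, M+6 0.1471, M+8 0.0339, M+10 0.0031; the largest is M+2.
P(M+2) = C(5,1) × 0.68455^4 × 0.31545^1 = 5 × 0.21959412 × 0.31545 = 0.346355 (base)
P(M+10) = C(5,5) × 0.68455^0 × 0.31545^5 = 1 × 1.0000 × 0.00312358 = 0.003124
Relative intensity = 0.003124 / 0.346355 × 100 = 0.9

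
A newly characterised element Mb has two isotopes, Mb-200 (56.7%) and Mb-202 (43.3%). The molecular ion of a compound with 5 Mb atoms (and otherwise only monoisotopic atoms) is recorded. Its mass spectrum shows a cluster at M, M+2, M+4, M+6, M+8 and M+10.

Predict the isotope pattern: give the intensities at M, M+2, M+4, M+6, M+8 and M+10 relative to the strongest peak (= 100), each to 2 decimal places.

17.15 : 65.47 : 100.00 : 76.37 : 29.16 : 4.45

Each Mb atom is independently Mb-200 (p = 0.567) or Mb-202 (q = 0.433); the cluster is the binomial expansion (p + q)^5.
P(M) = 0.567^5 = 0.058602
P(M+2) = 5 × 0.567^4 × 0.433^1 = 0.223764
P(M+4) = 10 × 0.567^3 × 0.433^2 = 0.341763
P(M+6) = 10 × 0.567^2 × 0.433^3 = 0.260994
P(M+8) = 5 × 0.567^1 × 0.433^4 = 0.099656
P(M+10) = 0.433^5 = 0.015221
The M+4 peak is largest (0.341763); scaling to 100 gives 17.15 : 65.47 : 100.00 : 76.37 : 29.16 : 4.45.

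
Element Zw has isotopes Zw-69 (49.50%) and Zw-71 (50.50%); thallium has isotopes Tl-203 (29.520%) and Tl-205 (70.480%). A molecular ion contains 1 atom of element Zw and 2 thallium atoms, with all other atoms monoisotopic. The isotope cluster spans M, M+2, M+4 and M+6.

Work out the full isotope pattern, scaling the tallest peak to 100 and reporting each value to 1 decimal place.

Element Zw pattern (n=1): 0.4950 : 0.5050
Thallium pattern (n=2): 0.08714304 : 0.41611392 : 0.49674304
Convolve the two distributions (both contribute in 2-u steps):
  M: 0.4950×0.08714304 = 0.043136
  M+2: 0.4950×0.41611392 + 0.5050×0.08714304 = 0.249984
  M+4: 0.4950×0.49674304 + 0.5050×0.41611392 = 0.456025
  M+6: 0.5050×0.49674304 = 0.250855
Scale to base peak (0.456025) = 100: 9.5 : 54.8 : 100.0 : 55.0

9.5 : 54.8 : 100.0 : 55.0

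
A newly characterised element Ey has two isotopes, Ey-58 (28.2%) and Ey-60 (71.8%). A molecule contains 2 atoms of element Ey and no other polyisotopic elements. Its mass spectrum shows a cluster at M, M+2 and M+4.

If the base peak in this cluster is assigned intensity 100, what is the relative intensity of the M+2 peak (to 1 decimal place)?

(0.282 + 0.718)^2 gives M 0.0795, M+2 0.4050, M+4 0.5155; the largest is M+4.
P(M+4) = C(2,2) × 0.282^0 × 0.718^2 = 1 × 1.0000 × 0.515524 = 0.515524 (base)
P(M+2) = C(2,1) × 0.282^1 × 0.718^1 = 2 × 0.2820 × 0.7180 = 0.404952
Relative intensity = 0.404952 / 0.515524 × 100 = 78.6

78.6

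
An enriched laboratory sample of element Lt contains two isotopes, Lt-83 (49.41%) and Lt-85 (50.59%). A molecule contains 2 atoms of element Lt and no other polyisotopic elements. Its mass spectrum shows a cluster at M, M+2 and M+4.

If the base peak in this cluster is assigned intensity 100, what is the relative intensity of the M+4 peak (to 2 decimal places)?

51.19

Term probabilities: M 0.2441, M+2 0.4999, M+4 0.2559. Base peak = M+2.
P(M+2) = C(2,1) × 0.4941^1 × 0.5059^1 = 2 × 0.4941 × 0.5059 = 0.499930 (base)
P(M+4) = C(2,2) × 0.4941^0 × 0.5059^2 = 1 × 1.0000 × 0.25593481 = 0.255935
Relative intensity = 0.255935 / 0.499930 × 100 = 51.19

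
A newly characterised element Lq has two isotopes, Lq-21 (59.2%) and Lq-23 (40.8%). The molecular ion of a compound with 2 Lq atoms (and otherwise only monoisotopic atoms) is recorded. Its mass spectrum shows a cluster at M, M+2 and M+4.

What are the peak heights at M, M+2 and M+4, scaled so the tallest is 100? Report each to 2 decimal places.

The 2 Lq atoms are independent, so intensities follow the terms of (0.592 + 0.408)^2.
P(M) = 0.592^2 = 0.350464
P(M+2) = 2 × 0.592^1 × 0.408^1 = 0.483072
P(M+4) = 0.408^2 = 0.166464
The M+2 peak is largest (0.483072); scaling to 100 gives 72.55 : 100.00 : 34.46.

72.55 : 100.00 : 34.46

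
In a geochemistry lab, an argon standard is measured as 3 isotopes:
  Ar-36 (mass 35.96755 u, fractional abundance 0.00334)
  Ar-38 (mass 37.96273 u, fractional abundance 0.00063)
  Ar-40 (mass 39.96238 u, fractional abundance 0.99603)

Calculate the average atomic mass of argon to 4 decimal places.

Average mass = Σ (abundance × isotope mass) = 0.00334 × 35.96755 + 0.00063 × 37.96273 + 0.99603 × 39.96238
= 0.120132 + 0.023917 + 39.803729 = 39.947778 u

39.9478 u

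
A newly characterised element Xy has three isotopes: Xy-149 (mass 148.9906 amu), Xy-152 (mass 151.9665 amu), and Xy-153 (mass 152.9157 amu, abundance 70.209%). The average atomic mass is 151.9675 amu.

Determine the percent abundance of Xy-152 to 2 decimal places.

7.43%

The remaining 29.791% is split between Xy-149 (fraction x) and Xy-152 (fraction 0.29791 − x).
Substituting: 148.9906x + 151.9665(0.29791 − x) = 44.606916187
(148.9906 − 151.9665)x = -0.665423828  ⇒  x = 0.22360, y = 0.07431
Xy-149: 22.36%, Xy-152: 7.43%.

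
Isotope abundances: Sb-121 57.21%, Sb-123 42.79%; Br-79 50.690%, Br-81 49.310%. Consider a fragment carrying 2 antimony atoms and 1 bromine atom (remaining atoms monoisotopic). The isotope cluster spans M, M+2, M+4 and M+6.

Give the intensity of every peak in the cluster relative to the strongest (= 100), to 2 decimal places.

Antimony pattern (n=2): 0.32729841 : 0.48960318 : 0.18309841
Bromine pattern (n=1): 0.5069 : 0.4931
Convolve the two distributions (both contribute in 2-u steps):
  M: 0.32729841×0.5069 = 0.165908
  M+2: 0.32729841×0.4931 + 0.48960318×0.5069 = 0.409571
  M+4: 0.48960318×0.4931 + 0.18309841×0.5069 = 0.334236
  M+6: 0.18309841×0.4931 = 0.090286
Scale to base peak (0.409571) = 100: 40.51 : 100.00 : 81.61 : 22.04

40.51 : 100.00 : 81.61 : 22.04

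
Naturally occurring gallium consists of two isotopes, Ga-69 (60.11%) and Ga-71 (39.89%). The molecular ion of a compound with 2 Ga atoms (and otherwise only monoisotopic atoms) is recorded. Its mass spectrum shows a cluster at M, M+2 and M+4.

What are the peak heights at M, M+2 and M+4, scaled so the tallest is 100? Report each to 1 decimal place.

75.3 : 100.0 : 33.2

The 2 Ga atoms are independent, so intensities follow the terms of (0.6011 + 0.3989)^2.
P(M) = 0.6011^2 = 0.361321
P(M+2) = 2 × 0.6011^1 × 0.3989^1 = 0.479558
P(M+4) = 0.3989^2 = 0.159121
The M+2 peak is largest (0.479558); scaling to 100 gives 75.3 : 100.0 : 33.2.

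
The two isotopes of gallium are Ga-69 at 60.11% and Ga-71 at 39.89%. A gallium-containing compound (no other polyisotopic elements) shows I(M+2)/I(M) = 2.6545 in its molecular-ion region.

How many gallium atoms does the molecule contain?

4

For n independent Ga atoms, I(M+2)/I(M) = n · (abundance Ga-71) / (abundance Ga-69) = n · 0.3989/0.6011.
n = 2.6545 × 0.6011/0.3989 = 4.00 ≈ 4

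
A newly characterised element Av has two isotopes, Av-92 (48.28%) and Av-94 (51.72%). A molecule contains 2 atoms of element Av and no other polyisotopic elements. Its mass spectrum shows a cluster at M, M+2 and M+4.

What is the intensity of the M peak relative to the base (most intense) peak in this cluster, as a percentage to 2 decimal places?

46.67%

Term probabilities: M 0.2331, M+2 0.4994, M+4 0.2675. Base peak = M+2.
P(M+2) = C(2,1) × 0.4828^1 × 0.5172^1 = 2 × 0.4828 × 0.5172 = 0.499408 (base)
P(M) = C(2,0) × 0.4828^2 × 0.5172^0 = 1 × 0.23309584 × 1.0000 = 0.233096
Relative intensity = 0.233096 / 0.499408 × 100 = 46.67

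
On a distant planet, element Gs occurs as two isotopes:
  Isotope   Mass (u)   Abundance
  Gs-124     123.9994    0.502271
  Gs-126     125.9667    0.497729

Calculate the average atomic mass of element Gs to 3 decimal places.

124.979 u

Ar = Σ fᵢ·mᵢ = 0.502271 × 123.9994 + 0.497729 × 125.9667
= 62.28130 + 62.69728 = 124.97858 u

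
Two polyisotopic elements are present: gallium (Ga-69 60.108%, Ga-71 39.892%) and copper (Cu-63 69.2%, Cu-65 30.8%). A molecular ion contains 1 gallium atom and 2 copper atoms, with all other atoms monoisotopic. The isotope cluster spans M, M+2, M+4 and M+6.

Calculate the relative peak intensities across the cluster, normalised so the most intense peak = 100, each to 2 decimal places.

Gallium pattern (n=1): 0.60108 : 0.39892
Copper pattern (n=2): 0.478864 : 0.426272 : 0.094864
Convolve the two distributions (both contribute in 2-u steps):
  M: 0.60108×0.478864 = 0.287836
  M+2: 0.60108×0.426272 + 0.39892×0.478864 = 0.447252
  M+4: 0.60108×0.094864 + 0.39892×0.426272 = 0.227069
  M+6: 0.39892×0.094864 = 0.037843
Scale to base peak (0.447252) = 100: 64.36 : 100.00 : 50.77 : 8.46

64.36 : 100.00 : 50.77 : 8.46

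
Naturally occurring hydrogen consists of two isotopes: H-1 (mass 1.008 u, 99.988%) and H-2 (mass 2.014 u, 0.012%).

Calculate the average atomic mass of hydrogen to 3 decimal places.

Ar = Σ fᵢ·mᵢ = 0.99988 × 1.008 + 0.00012 × 2.014
= 1.0079 + 0.0002 = 1.0081 u

1.008 u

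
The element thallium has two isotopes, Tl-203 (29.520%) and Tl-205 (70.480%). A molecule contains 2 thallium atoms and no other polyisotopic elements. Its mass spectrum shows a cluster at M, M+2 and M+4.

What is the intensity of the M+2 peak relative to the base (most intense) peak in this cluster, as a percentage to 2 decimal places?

(0.29520 + 0.70480)^2 gives M 0.0871, M+2 0.4161, M+4 0.4967; the largest is M+4.
P(M+4) = C(2,2) × 0.29520^0 × 0.70480^2 = 1 × 1.0000 × 0.49674304 = 0.496743 (base)
P(M+2) = C(2,1) × 0.29520^1 × 0.70480^1 = 2 × 0.2952 × 0.7048 = 0.416114
Relative intensity = 0.416114 / 0.496743 × 100 = 83.77

83.77%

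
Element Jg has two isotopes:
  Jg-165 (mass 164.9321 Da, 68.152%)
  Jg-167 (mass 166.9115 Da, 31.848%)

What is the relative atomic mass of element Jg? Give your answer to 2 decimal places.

165.56 Da

Ar = Σ fᵢ·mᵢ = 0.68152 × 164.9321 + 0.31848 × 166.9115
= 112.40452 + 53.15797 = 165.56249 Da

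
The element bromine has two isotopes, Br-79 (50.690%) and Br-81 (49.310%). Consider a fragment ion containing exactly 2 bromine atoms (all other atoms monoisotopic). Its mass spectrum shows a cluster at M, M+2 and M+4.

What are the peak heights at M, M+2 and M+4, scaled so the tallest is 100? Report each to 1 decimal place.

51.4 : 100.0 : 48.6

Each Br atom is independently Br-79 (p = 0.50690) or Br-81 (q = 0.49310); the cluster is the binomial expansion (p + q)^2.
P(M) = 0.50690^2 = 0.256948
P(M+2) = 2 × 0.50690^1 × 0.49310^1 = 0.499905
P(M+4) = 0.49310^2 = 0.243148
The M+2 peak is largest (0.499905); scaling to 100 gives 51.4 : 100.0 : 48.6.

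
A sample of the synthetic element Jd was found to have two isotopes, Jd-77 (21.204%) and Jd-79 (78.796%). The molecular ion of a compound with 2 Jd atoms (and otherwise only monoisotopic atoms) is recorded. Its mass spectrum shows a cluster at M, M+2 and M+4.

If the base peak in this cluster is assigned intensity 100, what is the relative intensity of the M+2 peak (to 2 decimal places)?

(0.21204 + 0.78796)^2 gives M 0.0450, M+2 0.3342, M+4 0.6209; the largest is M+4.
P(M+4) = C(2,2) × 0.21204^0 × 0.78796^2 = 1 × 1.0000 × 0.62088096 = 0.620881 (base)
P(M+2) = C(2,1) × 0.21204^1 × 0.78796^1 = 2 × 0.21204 × 0.78796 = 0.334158
Relative intensity = 0.334158 / 0.620881 × 100 = 53.82

53.82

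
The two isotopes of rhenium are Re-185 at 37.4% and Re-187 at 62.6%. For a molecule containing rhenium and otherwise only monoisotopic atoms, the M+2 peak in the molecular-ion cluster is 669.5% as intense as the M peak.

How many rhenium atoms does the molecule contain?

4

The M+2/M ratio from n Re atoms is n · q/p = n · 0.626/0.374.
n = 6.695 × 0.374/0.626 = 4.00 ≈ 4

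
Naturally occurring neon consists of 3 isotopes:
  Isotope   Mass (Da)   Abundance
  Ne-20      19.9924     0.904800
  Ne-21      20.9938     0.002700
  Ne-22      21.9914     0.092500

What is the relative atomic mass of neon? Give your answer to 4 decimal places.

20.1800 Da

Average mass = Σ (abundance × isotope mass) = 0.904800 × 19.9924 + 0.002700 × 20.9938 + 0.092500 × 21.9914
= 18.08912 + 0.05668 + 2.03420 = 20.18000 Da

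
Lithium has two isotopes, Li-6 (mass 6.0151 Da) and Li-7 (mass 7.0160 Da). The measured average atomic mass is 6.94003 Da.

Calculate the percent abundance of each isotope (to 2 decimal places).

Let x be the fractional abundance of Li-6; then Li-7 has abundance 1 − x.
6.0151·x + 7.0160·(1 − x) = 6.94003
(6.0151 − 7.0160)·x = 6.94003 − 7.0160
x = -0.07597 / -1.0009 = 0.07590 → 7.59% Li-6, 92.41% Li-7.

Li-6: 7.59%, Li-7: 92.41%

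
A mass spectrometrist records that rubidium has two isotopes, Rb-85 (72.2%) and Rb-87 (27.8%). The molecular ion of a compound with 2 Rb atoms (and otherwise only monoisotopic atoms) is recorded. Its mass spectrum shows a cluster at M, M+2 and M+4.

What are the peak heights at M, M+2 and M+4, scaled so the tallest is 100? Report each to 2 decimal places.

100.00 : 77.01 : 14.83

Expanding (0.722 + 0.278)^2:
P(M) = 0.722^2 = 0.521284
P(M+2) = 2 × 0.722^1 × 0.278^1 = 0.401432
P(M+4) = 0.278^2 = 0.077284
The M peak is largest (0.521284); scaling to 100 gives 100.00 : 77.01 : 14.83.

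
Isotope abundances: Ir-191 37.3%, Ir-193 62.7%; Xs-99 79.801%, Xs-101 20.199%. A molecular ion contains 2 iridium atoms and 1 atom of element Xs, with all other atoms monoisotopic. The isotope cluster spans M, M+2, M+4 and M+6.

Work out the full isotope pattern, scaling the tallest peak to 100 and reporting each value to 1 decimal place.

27.2 : 98.3 : 100.0 : 19.5

Iridium pattern (n=2): 0.139129 : 0.467742 : 0.393129
Element Xs pattern (n=1): 0.79801 : 0.20199
Convolve the two distributions (both contribute in 2-u steps):
  M: 0.139129×0.79801 = 0.111026
  M+2: 0.139129×0.20199 + 0.467742×0.79801 = 0.401365
  M+4: 0.467742×0.20199 + 0.393129×0.79801 = 0.408200
  M+6: 0.393129×0.20199 = 0.079408
Scale to base peak (0.408200) = 100: 27.2 : 98.3 : 100.0 : 19.5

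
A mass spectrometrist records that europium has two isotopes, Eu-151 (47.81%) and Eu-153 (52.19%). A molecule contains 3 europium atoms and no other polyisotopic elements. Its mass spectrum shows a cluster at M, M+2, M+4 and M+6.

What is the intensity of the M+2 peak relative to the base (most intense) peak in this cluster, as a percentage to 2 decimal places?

Term probabilities: M 0.1093, M+2 0.3579, M+4 0.3907, M+6 0.1422. Base peak = M+4.
P(M+4) = C(3,2) × 0.4781^1 × 0.5219^2 = 3 × 0.4781 × 0.27237961 = 0.390674 (base)
P(M+2) = C(3,1) × 0.4781^2 × 0.5219^1 = 3 × 0.22857961 × 0.5219 = 0.357887
Relative intensity = 0.357887 / 0.390674 × 100 = 91.61

91.61%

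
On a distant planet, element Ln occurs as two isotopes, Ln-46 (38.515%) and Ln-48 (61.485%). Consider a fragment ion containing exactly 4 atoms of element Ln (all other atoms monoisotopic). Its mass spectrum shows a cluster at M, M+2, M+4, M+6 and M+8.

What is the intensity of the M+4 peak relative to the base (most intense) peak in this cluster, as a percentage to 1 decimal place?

94.0%

Binomial terms of (0.38515 + 0.61485)^4: M 0.0220, M+2 0.1405, M+4 0.3365, M+6 0.3581, M+8 0.1429 → M+6 is the base peak.
P(M+6) = C(4,3) × 0.38515^1 × 0.61485^3 = 4 × 0.38515 × 0.23243822 = 0.358094 (base)
P(M+4) = C(4,2) × 0.38515^2 × 0.61485^2 = 6 × 0.14834052 × 0.37804052 = 0.336472
Relative intensity = 0.336472 / 0.358094 × 100 = 94.0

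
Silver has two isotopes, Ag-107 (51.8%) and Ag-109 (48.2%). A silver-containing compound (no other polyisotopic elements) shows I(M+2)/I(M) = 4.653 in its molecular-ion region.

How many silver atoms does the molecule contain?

5

For n independent Ag atoms, I(M+2)/I(M) = n · (abundance Ag-109) / (abundance Ag-107) = n · 0.482/0.518.
n = 4.653 × 0.518/0.482 = 5.00 ≈ 5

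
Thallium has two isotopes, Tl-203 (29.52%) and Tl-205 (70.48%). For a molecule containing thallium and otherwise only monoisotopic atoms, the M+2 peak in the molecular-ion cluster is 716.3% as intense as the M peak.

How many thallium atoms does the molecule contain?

The M+2/M ratio from n Tl atoms is n · q/p = n · 0.7048/0.2952.
n = 7.163 × 0.2952/0.7048 = 3.00 ≈ 3

3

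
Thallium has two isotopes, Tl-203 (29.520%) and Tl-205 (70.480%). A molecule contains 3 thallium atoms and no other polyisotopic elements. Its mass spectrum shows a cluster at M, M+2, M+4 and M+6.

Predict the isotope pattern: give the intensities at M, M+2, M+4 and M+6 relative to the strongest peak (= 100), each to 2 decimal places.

The 3 Tl atoms are independent, so intensities follow the terms of (0.29520 + 0.70480)^3.
P(M) = 0.29520^3 = 0.025725
P(M+2) = 3 × 0.29520^2 × 0.70480^1 = 0.184255
P(M+4) = 3 × 0.29520^1 × 0.70480^2 = 0.439916
P(M+6) = 0.70480^3 = 0.350104
The M+4 peak is largest (0.439916); scaling to 100 gives 5.85 : 41.88 : 100.00 : 79.58.

5.85 : 41.88 : 100.00 : 79.58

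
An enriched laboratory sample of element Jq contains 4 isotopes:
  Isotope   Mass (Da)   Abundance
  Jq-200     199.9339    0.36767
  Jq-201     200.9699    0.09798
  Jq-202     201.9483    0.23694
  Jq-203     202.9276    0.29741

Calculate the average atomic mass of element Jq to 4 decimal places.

Average mass = Σ (abundance × isotope mass) = 0.36767 × 199.9339 + 0.09798 × 200.9699 + 0.23694 × 201.9483 + 0.29741 × 202.9276
= 73.50970 + 19.69103 + 47.84963 + 60.35270 = 201.40306 Da

201.4031 Da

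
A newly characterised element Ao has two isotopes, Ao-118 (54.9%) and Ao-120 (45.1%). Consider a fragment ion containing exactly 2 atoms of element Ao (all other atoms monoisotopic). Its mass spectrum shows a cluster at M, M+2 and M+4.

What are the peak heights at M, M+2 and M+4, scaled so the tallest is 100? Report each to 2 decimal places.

60.86 : 100.00 : 41.07

Each Ao atom is independently Ao-118 (p = 0.549) or Ao-120 (q = 0.451); the cluster is the binomial expansion (p + q)^2.
P(M) = 0.549^2 = 0.301401
P(M+2) = 2 × 0.549^1 × 0.451^1 = 0.495198
P(M+4) = 0.451^2 = 0.203401
The M+2 peak is largest (0.495198); scaling to 100 gives 60.86 : 100.00 : 41.07.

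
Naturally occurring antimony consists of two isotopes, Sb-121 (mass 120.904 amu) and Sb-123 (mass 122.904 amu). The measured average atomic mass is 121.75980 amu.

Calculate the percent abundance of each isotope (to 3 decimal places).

Sb-121: 57.210%, Sb-123: 42.790%

Let x be the fractional abundance of Sb-121; then Sb-123 has abundance 1 − x.
120.904·x + 122.904·(1 − x) = 121.75980
(120.904 − 122.904)·x = 121.75980 − 122.904
x = -1.14420 / -2.000 = 0.57210 → 57.210% Sb-121, 42.790% Sb-123.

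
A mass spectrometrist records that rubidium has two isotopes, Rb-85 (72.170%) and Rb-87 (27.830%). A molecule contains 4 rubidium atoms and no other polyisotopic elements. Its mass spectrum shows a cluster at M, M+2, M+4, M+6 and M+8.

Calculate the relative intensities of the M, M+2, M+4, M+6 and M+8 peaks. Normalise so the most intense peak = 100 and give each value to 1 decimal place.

Expanding (0.72170 + 0.27830)^4:
P(M) = 0.72170^4 = 0.271286
P(M+2) = 4 × 0.72170^3 × 0.27830^1 = 0.418450
P(M+4) = 6 × 0.72170^2 × 0.27830^2 = 0.242042
P(M+6) = 4 × 0.72170^1 × 0.27830^3 = 0.062224
P(M+8) = 0.27830^4 = 0.005999
The M+2 peak is largest (0.418450); scaling to 100 gives 64.8 : 100.0 : 57.8 : 14.9 : 1.4.

64.8 : 100.0 : 57.8 : 14.9 : 1.4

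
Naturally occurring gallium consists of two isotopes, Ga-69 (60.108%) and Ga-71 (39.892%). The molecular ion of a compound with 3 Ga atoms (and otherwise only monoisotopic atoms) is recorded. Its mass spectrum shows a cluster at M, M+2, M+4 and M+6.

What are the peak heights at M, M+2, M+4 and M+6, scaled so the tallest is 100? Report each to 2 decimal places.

50.23 : 100.00 : 66.37 : 14.68

The 3 Ga atoms are independent, so intensities follow the terms of (0.60108 + 0.39892)^3.
P(M) = 0.60108^3 = 0.217169
P(M+2) = 3 × 0.60108^2 × 0.39892^1 = 0.432386
P(M+4) = 3 × 0.60108^1 × 0.39892^2 = 0.286963
P(M+6) = 0.39892^3 = 0.063483
The M+2 peak is largest (0.432386); scaling to 100 gives 50.23 : 100.00 : 66.37 : 14.68.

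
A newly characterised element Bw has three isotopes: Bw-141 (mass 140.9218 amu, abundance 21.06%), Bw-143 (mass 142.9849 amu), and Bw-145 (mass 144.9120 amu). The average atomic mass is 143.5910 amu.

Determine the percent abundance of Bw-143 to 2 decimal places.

24.94%

The remaining 78.94% is split between Bw-143 (fraction x) and Bw-145 (fraction 0.7894 − x).
Substituting: 142.9849x + 144.9120(0.7894 − x) = 113.91286892
(142.9849 − 144.9120)x = -0.48066388  ⇒  x = 0.24942, y = 0.53998
Bw-143: 24.94%, Bw-145: 54.00%.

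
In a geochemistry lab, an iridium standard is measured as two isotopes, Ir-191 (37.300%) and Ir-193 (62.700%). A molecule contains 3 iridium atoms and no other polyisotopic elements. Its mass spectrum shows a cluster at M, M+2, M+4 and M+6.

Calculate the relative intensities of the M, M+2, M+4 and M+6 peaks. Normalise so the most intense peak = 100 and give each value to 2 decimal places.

Expanding (0.37300 + 0.62700)^3:
P(M) = 0.37300^3 = 0.051895
P(M+2) = 3 × 0.37300^2 × 0.62700^1 = 0.261702
P(M+4) = 3 × 0.37300^1 × 0.62700^2 = 0.439911
P(M+6) = 0.62700^3 = 0.246492
The M+4 peak is largest (0.439911); scaling to 100 gives 11.80 : 59.49 : 100.00 : 56.03.

11.80 : 59.49 : 100.00 : 56.03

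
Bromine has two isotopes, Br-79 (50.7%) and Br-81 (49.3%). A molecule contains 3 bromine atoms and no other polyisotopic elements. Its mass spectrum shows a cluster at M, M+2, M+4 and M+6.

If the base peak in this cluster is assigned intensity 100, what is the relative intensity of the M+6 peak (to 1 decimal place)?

31.5

Binomial terms of (0.507 + 0.493)^3: M 0.1303, M+2 0.3802, M+4 0.3697, M+6 0.1198 → M+2 is the base peak.
P(M+2) = C(3,1) × 0.507^2 × 0.493^1 = 3 × 0.257049 × 0.4930 = 0.380175 (base)
P(M+6) = C(3,3) × 0.507^0 × 0.493^3 = 1 × 1.0000 × 0.11982316 = 0.119823
Relative intensity = 0.119823 / 0.380175 × 100 = 31.5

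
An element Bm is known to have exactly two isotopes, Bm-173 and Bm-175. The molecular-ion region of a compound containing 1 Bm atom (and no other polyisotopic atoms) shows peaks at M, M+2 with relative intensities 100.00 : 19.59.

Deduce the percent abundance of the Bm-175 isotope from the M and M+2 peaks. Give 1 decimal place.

16.4%

Write p for the Bm-173 fraction. I(M+2)/I(M) = [C(1,1)·p^0·(1−p)] / p^1 = 1·(1−p)/p = 19.59/100.00 = 0.1959
(1−p)/p = 0.1959/1 = 0.1959  ⇒  p = 1/(1 + 0.1959) = 0.8362
Bm-173: 83.6%, Bm-175: 16.4%.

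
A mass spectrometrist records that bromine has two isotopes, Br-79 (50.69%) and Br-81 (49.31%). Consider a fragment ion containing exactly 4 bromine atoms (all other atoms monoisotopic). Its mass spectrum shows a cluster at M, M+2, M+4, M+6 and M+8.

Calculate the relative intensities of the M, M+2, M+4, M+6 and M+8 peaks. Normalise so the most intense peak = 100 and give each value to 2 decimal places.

17.61 : 68.53 : 100.00 : 64.85 : 15.77

The 4 Br atoms are independent, so intensities follow the terms of (0.5069 + 0.4931)^4.
P(M) = 0.5069^4 = 0.066022
P(M+2) = 4 × 0.5069^3 × 0.4931^1 = 0.256899
P(M+4) = 6 × 0.5069^2 × 0.4931^2 = 0.374857
P(M+6) = 4 × 0.5069^1 × 0.4931^3 = 0.243101
P(M+8) = 0.4931^4 = 0.059121
The M+4 peak is largest (0.374857); scaling to 100 gives 17.61 : 68.53 : 100.00 : 64.85 : 15.77.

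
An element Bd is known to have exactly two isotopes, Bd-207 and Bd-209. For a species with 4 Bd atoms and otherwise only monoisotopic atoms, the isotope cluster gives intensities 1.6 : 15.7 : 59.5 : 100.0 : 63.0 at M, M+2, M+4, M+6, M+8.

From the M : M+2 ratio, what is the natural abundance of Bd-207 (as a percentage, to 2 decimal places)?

28.96%

If p is the fraction of Bd that is Bd-207, then I(M+2)/I(M) = [C(4,1)·p^3·(1−p)] / p^4 = 4·(1−p)/p = 15.7/1.6 = 9.8125
(1−p)/p = 9.8125/4 = 2.4531  ⇒  p = 1/(1 + 2.4531) = 0.2896
Bd-207: 28.96%, Bd-209: 71.04%.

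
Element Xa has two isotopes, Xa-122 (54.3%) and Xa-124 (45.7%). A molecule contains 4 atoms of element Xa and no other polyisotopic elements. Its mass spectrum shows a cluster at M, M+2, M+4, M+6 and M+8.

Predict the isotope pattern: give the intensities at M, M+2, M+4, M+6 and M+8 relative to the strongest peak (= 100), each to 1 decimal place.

Each Xa atom is independently Xa-122 (p = 0.543) or Xa-124 (q = 0.457); the cluster is the binomial expansion (p + q)^4.
P(M) = 0.543^4 = 0.086936
P(M+2) = 4 × 0.543^3 × 0.457^1 = 0.292668
P(M+4) = 6 × 0.543^2 × 0.457^2 = 0.369474
P(M+6) = 4 × 0.543^1 × 0.457^3 = 0.207304
P(M+8) = 0.457^4 = 0.043618
The M+4 peak is largest (0.369474); scaling to 100 gives 23.5 : 79.2 : 100.0 : 56.1 : 11.8.

23.5 : 79.2 : 100.0 : 56.1 : 11.8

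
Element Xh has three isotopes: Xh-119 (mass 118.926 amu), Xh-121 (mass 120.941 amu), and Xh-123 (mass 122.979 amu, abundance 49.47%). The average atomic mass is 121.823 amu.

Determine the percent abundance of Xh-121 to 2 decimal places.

The remaining 50.53% is split between Xh-119 (fraction x) and Xh-121 (fraction 0.5053 − x).
Substituting: 118.926x + 120.941(0.5053 − x) = 60.9852887
(118.926 − 120.941)x = -0.1261986  ⇒  x = 0.06263, y = 0.44267
Xh-119: 6.26%, Xh-121: 44.27%.

44.27%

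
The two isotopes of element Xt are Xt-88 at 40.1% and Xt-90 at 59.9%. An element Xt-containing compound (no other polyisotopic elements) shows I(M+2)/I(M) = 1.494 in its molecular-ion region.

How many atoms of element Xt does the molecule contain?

1

The M+2/M ratio from n Xt atoms is n · q/p = n · 0.599/0.401.
n = 1.494 × 0.401/0.599 = 1.00 ≈ 1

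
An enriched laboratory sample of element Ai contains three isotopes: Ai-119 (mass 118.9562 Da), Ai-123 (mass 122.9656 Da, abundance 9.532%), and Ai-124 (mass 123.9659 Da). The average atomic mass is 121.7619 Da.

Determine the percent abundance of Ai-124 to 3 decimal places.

The remaining 90.468% is split between Ai-119 (fraction x) and Ai-124 (fraction 0.90468 − x).
Substituting: 118.9562x + 123.9659(0.90468 − x) = 110.040819008
(118.9562 − 123.9659)x = -2.108651404  ⇒  x = 0.42091, y = 0.48377
Ai-119: 42.091%, Ai-124: 48.377%.

48.377%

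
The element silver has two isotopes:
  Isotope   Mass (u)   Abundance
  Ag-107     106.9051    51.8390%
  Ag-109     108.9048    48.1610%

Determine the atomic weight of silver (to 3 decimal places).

The abundance-weighted mean is 0.518390 × 106.9051 + 0.481610 × 108.9048
= 55.41853 + 52.44964 = 107.86817 u

107.868 u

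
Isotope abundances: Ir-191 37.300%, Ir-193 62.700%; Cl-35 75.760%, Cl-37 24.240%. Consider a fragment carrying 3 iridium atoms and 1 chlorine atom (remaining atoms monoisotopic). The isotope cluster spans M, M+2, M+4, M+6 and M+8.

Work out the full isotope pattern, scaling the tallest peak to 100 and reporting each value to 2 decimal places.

Iridium pattern (n=3): 0.05189512 : 0.26170165 : 0.43991135 : 0.24649188
Chlorine pattern (n=1): 0.7576 : 0.2424
Convolve the two distributions (both contribute in 2-u steps):
  M: 0.05189512×0.7576 = 0.039316
  M+2: 0.05189512×0.2424 + 0.26170165×0.7576 = 0.210845
  M+4: 0.26170165×0.2424 + 0.43991135×0.7576 = 0.396713
  M+6: 0.43991135×0.2424 + 0.24649188×0.7576 = 0.293377
  M+8: 0.24649188×0.2424 = 0.059750
Scale to base peak (0.396713) = 100: 9.91 : 53.15 : 100.00 : 73.95 : 15.06

9.91 : 53.15 : 100.00 : 73.95 : 15.06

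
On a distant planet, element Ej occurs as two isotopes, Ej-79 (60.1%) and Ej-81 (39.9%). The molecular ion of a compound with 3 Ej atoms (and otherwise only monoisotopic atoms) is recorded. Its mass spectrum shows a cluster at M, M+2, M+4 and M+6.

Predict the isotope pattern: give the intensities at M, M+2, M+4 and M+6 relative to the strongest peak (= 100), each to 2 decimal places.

50.21 : 100.00 : 66.39 : 14.69

Expanding (0.601 + 0.399)^3:
P(M) = 0.601^3 = 0.217082
P(M+2) = 3 × 0.601^2 × 0.399^1 = 0.432358
P(M+4) = 3 × 0.601^1 × 0.399^2 = 0.287039
P(M+6) = 0.399^3 = 0.063521
The M+2 peak is largest (0.432358); scaling to 100 gives 50.21 : 100.00 : 66.39 : 14.69.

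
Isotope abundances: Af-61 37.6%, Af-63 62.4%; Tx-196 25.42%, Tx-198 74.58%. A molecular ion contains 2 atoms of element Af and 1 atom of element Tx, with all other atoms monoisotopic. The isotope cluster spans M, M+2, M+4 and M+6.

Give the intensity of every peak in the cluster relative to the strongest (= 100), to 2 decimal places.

8.00 : 50.06 : 100.00 : 64.68

Element Af pattern (n=2): 0.141376 : 0.469248 : 0.389376
Element Tx pattern (n=1): 0.2542 : 0.7458
Convolve the two distributions (both contribute in 2-u steps):
  M: 0.141376×0.2542 = 0.035938
  M+2: 0.141376×0.7458 + 0.469248×0.2542 = 0.224721
  M+4: 0.469248×0.7458 + 0.389376×0.2542 = 0.448945
  M+6: 0.389376×0.7458 = 0.290397
Scale to base peak (0.448945) = 100: 8.00 : 50.06 : 100.00 : 64.68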